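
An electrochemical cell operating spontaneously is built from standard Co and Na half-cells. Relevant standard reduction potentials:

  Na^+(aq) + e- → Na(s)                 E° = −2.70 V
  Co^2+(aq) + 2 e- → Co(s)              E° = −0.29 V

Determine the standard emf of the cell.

+2.41 V

The Co²⁺/Co couple has the higher E°, so Co ion is reduced (cathode) and Na is oxidized (anode).
E°cell = E°(cathode) − E°(anode) = −0.29 − (−2.70) = +2.41 V.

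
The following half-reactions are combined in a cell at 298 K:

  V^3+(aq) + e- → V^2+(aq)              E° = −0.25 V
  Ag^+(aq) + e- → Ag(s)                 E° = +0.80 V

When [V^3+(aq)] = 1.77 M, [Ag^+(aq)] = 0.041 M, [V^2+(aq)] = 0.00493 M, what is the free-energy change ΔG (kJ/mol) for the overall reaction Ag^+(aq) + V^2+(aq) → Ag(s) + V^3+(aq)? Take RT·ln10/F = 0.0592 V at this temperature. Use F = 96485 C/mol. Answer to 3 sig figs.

−78.8 kJ/mol

E°cell = +0.80 − (−0.25) = +1.05 V; the balanced reaction transfers n = 1 electron.
Here Q = [V^3+(aq)] / ([Ag^+(aq)]·[V^2+(aq)]) = 8.76×10^3 (log Q = 3.942), giving E = +1.05 − (0.0592/1)·(3.942) = +0.8166 V.
Then ΔG = −nFE = −1 × 96485 × +0.8166 J/mol = −78.8 kJ/mol.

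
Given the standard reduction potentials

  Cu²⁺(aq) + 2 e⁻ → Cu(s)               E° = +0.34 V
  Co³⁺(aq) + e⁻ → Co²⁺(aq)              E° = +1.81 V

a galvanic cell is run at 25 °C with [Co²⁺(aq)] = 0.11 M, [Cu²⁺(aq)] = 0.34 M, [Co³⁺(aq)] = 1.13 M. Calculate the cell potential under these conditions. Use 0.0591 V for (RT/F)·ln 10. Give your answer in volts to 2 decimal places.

+1.54 V

Co³⁺/Co²⁺ is reduced (cathode, E° = +1.81 V) and Cu²⁺/Cu is oxidized (anode).
The standard potential is +1.81 − (+0.34) = +1.47 V and the balanced reaction transfers n = 2 electrons.
For the overall reaction 2 Co³⁺(aq) + Cu(s) → 2 Co²⁺(aq) + Cu²⁺(aq), Q = ([Co²⁺(aq)]^2·[Cu²⁺(aq)]) / [Co³⁺(aq)]^2 = 0.00322, giving log Q = −2.492.
By the Nernst equation, E = +1.47 − (0.0591/2)·(−2.492) = +1.54 V.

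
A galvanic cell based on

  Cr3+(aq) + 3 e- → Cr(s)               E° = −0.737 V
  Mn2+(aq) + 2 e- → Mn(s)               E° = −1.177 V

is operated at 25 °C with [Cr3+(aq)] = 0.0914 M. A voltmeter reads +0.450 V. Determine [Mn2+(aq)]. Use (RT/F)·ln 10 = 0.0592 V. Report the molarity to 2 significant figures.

0.093 M

With Cr³⁺/Cr at the cathode and Mn²⁺/Mn at the anode, E°cell = −0.737 − (−1.177) = +0.440 V (n = 6).
Since E = E° − (0.0592/n)·log Q, log Q = n(E° − E)/0.0592 = −1.014.
Balancing electrons gives 2 Cr3+(aq) + 3 Mn(s) → 2 Cr(s) + 3 Mn2+(aq); thus Q = [Mn2+(aq)]^3 / [Cr3+(aq)]^2.
Solving for the unknown gives log [Mn2+(aq)] = −1.031, so [Mn2+(aq)] ≈ 0.093 M.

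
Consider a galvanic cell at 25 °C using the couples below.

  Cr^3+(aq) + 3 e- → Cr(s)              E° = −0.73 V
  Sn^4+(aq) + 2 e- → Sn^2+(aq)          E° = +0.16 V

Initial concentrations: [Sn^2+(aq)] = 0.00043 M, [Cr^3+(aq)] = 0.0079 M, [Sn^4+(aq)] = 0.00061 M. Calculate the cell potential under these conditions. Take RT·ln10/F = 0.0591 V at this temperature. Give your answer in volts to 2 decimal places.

+0.94 V

Since E°(Sn⁴⁺/Sn²⁺) > E°(Cr³⁺/Cr), Sn⁴⁺/Sn²⁺ serves as the cathode.
E°cell = E°cat − E°an = +0.16 − (−0.73) = +0.89 V; n = 6.
For the overall reaction 3 Sn^4+(aq) + 2 Cr(s) → 3 Sn^2+(aq) + 2 Cr^3+(aq), Q = ([Sn^2+(aq)]^3·[Cr^3+(aq)]^2) / [Sn^4+(aq)]^3 = 2.19×10^−5, giving log Q = −4.660.
Applying E = E° − (RT ln10/nF)·log Q gives +0.89 − (0.0591/6)(−4.660) = +0.94 V.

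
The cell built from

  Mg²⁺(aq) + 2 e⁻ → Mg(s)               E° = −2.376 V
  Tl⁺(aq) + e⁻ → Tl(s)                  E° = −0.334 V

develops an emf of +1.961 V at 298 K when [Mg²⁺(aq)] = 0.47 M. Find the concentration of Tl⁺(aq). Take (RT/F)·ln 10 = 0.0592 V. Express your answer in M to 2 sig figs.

Tl⁺/Tl is the cathode (higher E°); E°cell = −0.334 − (−2.376) = +2.042 V with n = 2.
From the Nernst equation, log Q = n(E° − E)/0.0592 = 2·(+2.042 − (+1.961))/0.0592 = 2.736.
The balanced reaction is 2 Tl⁺(aq) + Mg(s) → 2 Tl(s) + Mg²⁺(aq), so Q = [Mg²⁺(aq)] / [Tl⁺(aq)]^2.
Substituting the known concentrations and solving, log [Tl⁺(aq)] = −1.532 and [Tl⁺(aq)] = 0.029 M.

0.029 M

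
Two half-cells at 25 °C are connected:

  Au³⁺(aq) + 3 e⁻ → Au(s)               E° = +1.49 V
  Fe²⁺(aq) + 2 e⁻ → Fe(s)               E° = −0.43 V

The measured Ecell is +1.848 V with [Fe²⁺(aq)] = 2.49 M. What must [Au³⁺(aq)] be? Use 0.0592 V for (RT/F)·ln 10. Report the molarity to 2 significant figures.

0.00088 M

The Au³⁺/Au couple has the larger reduction potential, so it is the cathode: E°cell = +1.49 − (−0.43) = +1.92 V and n = 6.
Since E = E° − (0.0592/n)·log Q, log Q = n(E° − E)/0.0592 = 7.297.
The balanced reaction is 2 Au³⁺(aq) + 3 Fe(s) → 2 Au(s) + 3 Fe²⁺(aq), so Q = [Fe²⁺(aq)]^3 / [Au³⁺(aq)]^2.
Isolating [Au³⁺(aq)] in Q = 10^{7.297} yields log [Au³⁺(aq)] = −3.054, i.e. 0.00088 M.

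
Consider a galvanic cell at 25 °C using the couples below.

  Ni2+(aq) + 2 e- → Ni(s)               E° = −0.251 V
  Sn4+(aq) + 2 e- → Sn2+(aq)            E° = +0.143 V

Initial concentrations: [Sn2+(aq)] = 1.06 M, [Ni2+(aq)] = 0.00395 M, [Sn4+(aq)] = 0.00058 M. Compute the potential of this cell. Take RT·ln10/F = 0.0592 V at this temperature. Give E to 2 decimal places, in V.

+0.37 V

Since E°(Sn⁴⁺/Sn²⁺) > E°(Ni²⁺/Ni), Sn⁴⁺/Sn²⁺ serves as the cathode.
E°cell = E°cat − E°an = +0.143 − (−0.251) = +0.394 V; n = 2.
The balanced reaction is Sn4+(aq) + Ni(s) → Sn2+(aq) + Ni2+(aq), so Q = ([Sn2+(aq)]·[Ni2+(aq)]) / [Sn4+(aq)] = 7.22 and log Q = 0.858.
Applying E = E° − (RT ln10/nF)·log Q gives +0.394 − (0.0592/2)(0.858) = +0.37 V.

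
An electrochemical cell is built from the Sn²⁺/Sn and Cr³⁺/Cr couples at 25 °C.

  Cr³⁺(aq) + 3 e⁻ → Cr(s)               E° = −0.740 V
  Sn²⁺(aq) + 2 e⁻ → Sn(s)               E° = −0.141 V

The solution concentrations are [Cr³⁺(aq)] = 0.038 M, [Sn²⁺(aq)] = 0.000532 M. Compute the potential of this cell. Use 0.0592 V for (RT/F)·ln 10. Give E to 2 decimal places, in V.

The Sn²⁺/Sn couple has the more positive E°, so it is the cathode; Cr³⁺/Cr is the anode.
E°cell = −0.141 − (−0.740) = +0.599 V, with n = 6 electrons transferred.
Balancing gives 3 Sn²⁺(aq) + 2 Cr(s) → 3 Sn(s) + 2 Cr³⁺(aq); hence Q = [Cr³⁺(aq)]^2 / [Sn²⁺(aq)]^3 = 9.59×10^6 (log Q = 6.982).
By the Nernst equation, E = +0.599 − (0.0592/6)·(6.982) = +0.53 V.

+0.53 V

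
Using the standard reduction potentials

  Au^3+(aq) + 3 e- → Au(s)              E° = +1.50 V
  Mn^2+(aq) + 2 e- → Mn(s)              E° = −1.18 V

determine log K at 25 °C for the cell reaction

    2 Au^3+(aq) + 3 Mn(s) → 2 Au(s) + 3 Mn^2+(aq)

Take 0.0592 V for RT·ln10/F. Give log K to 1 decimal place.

log K = 271.6

The Au³⁺/Au couple is reduced (cathode); E°cell = +1.50 − (−1.18) = +2.68 V with n = 6.
At equilibrium E = 0, so log K = nE°cell / 0.0592 = (6)(+2.68) / 0.0592 = 271.6.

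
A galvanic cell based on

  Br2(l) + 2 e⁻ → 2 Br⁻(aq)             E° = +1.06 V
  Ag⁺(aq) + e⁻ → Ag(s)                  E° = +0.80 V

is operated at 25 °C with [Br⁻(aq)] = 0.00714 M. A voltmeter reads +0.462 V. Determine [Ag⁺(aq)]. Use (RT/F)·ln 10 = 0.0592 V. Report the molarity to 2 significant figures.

Br₂/Br⁻ is the cathode (higher E°); E°cell = +1.06 − (+0.80) = +0.26 V with n = 2.
Since E = E° − (0.0592/n)·log Q, log Q = n(E° − E)/0.0592 = −6.824.
For Br2(l) + 2 Ag(s) → 2 Br⁻(aq) + 2 Ag⁺(aq), the reaction quotient is Q = [Br⁻(aq)]^2·[Ag⁺(aq)]^2.
Substituting the known concentrations and solving, log [Ag⁺(aq)] = −1.266 and [Ag⁺(aq)] = 0.054 M.

0.054 M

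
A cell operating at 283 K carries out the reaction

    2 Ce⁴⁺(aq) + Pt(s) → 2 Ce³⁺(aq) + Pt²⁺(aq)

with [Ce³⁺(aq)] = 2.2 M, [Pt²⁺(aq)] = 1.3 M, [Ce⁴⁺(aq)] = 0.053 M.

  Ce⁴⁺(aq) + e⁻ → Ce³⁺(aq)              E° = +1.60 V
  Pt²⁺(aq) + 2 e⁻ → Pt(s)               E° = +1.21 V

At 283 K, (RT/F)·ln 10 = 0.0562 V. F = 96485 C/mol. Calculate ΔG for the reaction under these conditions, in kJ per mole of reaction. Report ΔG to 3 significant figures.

With Ce⁴⁺/Ce³⁺ reduced at the cathode, E°cell = +1.60 − (+1.21) = +0.39 V and n = 2.
The reaction quotient is ([Ce³⁺(aq)]^2·[Pt²⁺(aq)]) / [Ce⁴⁺(aq)]^2 = 2.24×10^3; by Nernst, E = +0.39 − (0.0562/2)(3.350) = +0.2959 V.
Then ΔG = −nFE = −2 × 96485 × +0.2959 J/mol = −57.1 kJ/mol.

−57.1 kJ/mol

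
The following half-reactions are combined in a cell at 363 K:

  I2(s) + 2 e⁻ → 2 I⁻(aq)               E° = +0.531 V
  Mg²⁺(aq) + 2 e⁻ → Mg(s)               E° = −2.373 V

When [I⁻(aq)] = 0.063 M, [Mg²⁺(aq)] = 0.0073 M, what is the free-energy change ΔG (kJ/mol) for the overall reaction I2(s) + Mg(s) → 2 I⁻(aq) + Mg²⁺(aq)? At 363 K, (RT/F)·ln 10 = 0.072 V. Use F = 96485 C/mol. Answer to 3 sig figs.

The standard cell potential is +0.531 − (−2.373) = +2.904 V, with n = 2 electrons in the balanced equation.
Here Q = [I⁻(aq)]^2·[Mg²⁺(aq)] = 2.9×10^−5 (log Q = −4.538), giving E = +2.904 − (0.072/2)·(−4.538) = +3.0674 V.
Then ΔG = −nFE = −2 × 96485 × +3.0674 J/mol = −592 kJ/mol.

−592 kJ/mol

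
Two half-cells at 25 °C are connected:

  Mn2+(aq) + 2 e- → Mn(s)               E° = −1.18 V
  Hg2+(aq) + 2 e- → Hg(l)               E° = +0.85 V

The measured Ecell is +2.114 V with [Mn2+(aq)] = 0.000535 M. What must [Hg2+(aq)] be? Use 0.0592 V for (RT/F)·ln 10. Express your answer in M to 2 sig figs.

The Hg²⁺/Hg couple has the larger reduction potential, so it is the cathode: E°cell = +0.85 − (−1.18) = +2.03 V and n = 2.
Since E = E° − (0.0592/n)·log Q, log Q = n(E° − E)/0.0592 = −2.838.
For Hg2+(aq) + Mn(s) → Hg(l) + Mn2+(aq), the reaction quotient is Q = [Mn2+(aq)] / [Hg2+(aq)].
Isolating [Hg2+(aq)] in Q = 10^{−2.838} yields log [Hg2+(aq)] = −0.434, i.e. 0.37 M.

0.37 M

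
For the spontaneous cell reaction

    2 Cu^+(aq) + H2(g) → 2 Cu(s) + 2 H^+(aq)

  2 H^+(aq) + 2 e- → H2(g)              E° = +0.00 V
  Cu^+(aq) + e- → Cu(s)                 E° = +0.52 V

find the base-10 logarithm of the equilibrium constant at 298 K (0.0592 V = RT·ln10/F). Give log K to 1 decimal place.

The Cu⁺/Cu couple is reduced (cathode); E°cell = +0.52 − (+0.00) = +0.52 V with n = 2.
At equilibrium E = 0, so log K = nE°cell / 0.0592 = (2)(+0.52) / 0.0592 = 17.6.

log K = 17.6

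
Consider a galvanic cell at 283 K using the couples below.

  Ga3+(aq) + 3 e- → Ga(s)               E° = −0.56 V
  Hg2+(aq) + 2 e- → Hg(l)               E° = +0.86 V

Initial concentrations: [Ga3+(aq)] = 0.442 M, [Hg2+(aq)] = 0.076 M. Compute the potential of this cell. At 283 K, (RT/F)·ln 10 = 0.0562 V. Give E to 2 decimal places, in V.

+1.40 V

Hg²⁺/Hg is reduced (cathode, E° = +0.86 V) and Ga³⁺/Ga is oxidized (anode).
E°cell = +0.86 − (−0.56) = +1.42 V, with n = 6 electrons transferred.
The balanced reaction is 3 Hg2+(aq) + 2 Ga(s) → 3 Hg(l) + 2 Ga3+(aq), so Q = [Ga3+(aq)]^2 / [Hg2+(aq)]^3 = 445 and log Q = 2.648.
Applying E = E° − (RT ln10/nF)·log Q gives +1.42 − (0.0562/6)(2.648) = +1.40 V.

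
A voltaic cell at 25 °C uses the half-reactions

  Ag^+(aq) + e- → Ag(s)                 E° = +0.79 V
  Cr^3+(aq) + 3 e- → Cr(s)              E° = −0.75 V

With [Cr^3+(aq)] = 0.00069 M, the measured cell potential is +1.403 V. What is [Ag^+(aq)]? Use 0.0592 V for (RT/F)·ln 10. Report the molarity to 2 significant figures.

The Ag⁺/Ag couple has the larger reduction potential, so it is the cathode: E°cell = +0.79 − (−0.75) = +1.54 V and n = 3.
From the Nernst equation, log Q = n(E° − E)/0.0592 = 3·(+1.54 − (+1.403))/0.0592 = 6.943.
The balanced reaction is 3 Ag^+(aq) + Cr(s) → 3 Ag(s) + Cr^3+(aq), so Q = [Cr^3+(aq)] / [Ag^+(aq)]^3.
Solving for the unknown gives log [Ag^+(aq)] = −3.368, so [Ag^+(aq)] ≈ 0.00043 M.

0.00043 M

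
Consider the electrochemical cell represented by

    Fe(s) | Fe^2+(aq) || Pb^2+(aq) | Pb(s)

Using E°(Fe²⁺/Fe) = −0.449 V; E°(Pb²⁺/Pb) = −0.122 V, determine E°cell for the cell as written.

+0.327 V

By convention the left-hand electrode in cell notation is the anode (oxidation) and the right-hand electrode is the cathode (reduction).
E°cell = E°(right) − E°(left) = −0.122 − (−0.449) = +0.327 V.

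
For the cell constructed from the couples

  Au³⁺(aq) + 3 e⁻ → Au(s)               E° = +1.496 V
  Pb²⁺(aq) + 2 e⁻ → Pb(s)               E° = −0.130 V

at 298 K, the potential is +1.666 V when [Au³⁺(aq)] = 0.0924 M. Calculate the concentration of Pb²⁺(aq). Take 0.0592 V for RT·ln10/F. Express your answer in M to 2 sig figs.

Au³⁺/Au is the cathode (higher E°); E°cell = +1.496 − (−0.130) = +1.626 V with n = 6.
From the Nernst equation, log Q = n(E° − E)/0.0592 = 6·(+1.626 − (+1.666))/0.0592 = −4.054.
Balancing electrons gives 2 Au³⁺(aq) + 3 Pb(s) → 2 Au(s) + 3 Pb²⁺(aq); thus Q = [Pb²⁺(aq)]^3 / [Au³⁺(aq)]^2.
Solving for the unknown gives log [Pb²⁺(aq)] = −2.041, so [Pb²⁺(aq)] ≈ 0.0091 M.

0.0091 M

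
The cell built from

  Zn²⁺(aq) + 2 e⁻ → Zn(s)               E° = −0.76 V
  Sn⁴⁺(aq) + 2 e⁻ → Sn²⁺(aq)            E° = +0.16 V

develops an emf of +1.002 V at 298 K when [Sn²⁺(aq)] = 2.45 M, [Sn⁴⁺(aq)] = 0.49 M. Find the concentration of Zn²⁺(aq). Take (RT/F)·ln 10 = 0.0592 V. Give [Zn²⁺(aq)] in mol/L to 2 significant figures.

0.00034 M

The Sn⁴⁺/Sn²⁺ couple has the larger reduction potential, so it is the cathode: E°cell = +0.16 − (−0.76) = +0.92 V and n = 2.
Rearranging E = E° − (0.0592/n)·log Q gives log Q = 2(+0.92 − (+1.002))/0.0592 = −2.770.
The balanced reaction is Sn⁴⁺(aq) + Zn(s) → Sn²⁺(aq) + Zn²⁺(aq), so Q = ([Sn²⁺(aq)]·[Zn²⁺(aq)]) / [Sn⁴⁺(aq)].
Substituting the known concentrations and solving, log [Zn²⁺(aq)] = −3.469 and [Zn²⁺(aq)] = 0.00034 M.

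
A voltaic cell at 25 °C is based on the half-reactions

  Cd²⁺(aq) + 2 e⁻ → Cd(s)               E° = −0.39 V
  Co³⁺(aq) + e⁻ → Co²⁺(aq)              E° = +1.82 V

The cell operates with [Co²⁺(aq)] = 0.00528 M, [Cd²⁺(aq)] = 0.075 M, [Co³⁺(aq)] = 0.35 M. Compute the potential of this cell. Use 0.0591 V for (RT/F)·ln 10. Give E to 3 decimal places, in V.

Since E°(Co³⁺/Co²⁺) > E°(Cd²⁺/Cd), Co³⁺/Co²⁺ serves as the cathode.
The standard potential is +1.82 − (−0.39) = +2.21 V and the balanced reaction transfers n = 2 electrons.
Balancing gives 2 Co³⁺(aq) + Cd(s) → 2 Co²⁺(aq) + Cd²⁺(aq); hence Q = ([Co²⁺(aq)]^2·[Cd²⁺(aq)]) / [Co³⁺(aq)]^2 = 1.71×10^−5 (log Q = −4.768).
Applying E = E° − (RT ln10/nF)·log Q gives +2.21 − (0.0591/2)(−4.768) = +2.351 V.

+2.351 V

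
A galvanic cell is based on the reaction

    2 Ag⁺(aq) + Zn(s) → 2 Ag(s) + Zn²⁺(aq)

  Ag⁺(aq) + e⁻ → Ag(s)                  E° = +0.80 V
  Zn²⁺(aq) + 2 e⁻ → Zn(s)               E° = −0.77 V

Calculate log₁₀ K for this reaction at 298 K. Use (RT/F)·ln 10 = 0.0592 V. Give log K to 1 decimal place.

The Ag⁺/Ag couple is reduced (cathode); E°cell = +0.80 − (−0.77) = +1.57 V with n = 2.
At equilibrium E = 0, so log K = nE°cell / 0.0592 = (2)(+1.57) / 0.0592 = 53.0.

log K = 53.0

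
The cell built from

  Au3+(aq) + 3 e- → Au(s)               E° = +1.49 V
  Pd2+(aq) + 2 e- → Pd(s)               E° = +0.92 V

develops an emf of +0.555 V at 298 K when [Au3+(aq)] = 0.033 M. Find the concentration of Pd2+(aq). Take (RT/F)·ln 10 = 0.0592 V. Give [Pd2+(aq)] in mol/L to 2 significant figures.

0.33 M

With Au³⁺/Au at the cathode and Pd²⁺/Pd at the anode, E°cell = +1.49 − (+0.92) = +0.57 V (n = 6).
From the Nernst equation, log Q = n(E° − E)/0.0592 = 6·(+0.57 − (+0.555))/0.0592 = 1.520.
For 2 Au3+(aq) + 3 Pd(s) → 2 Au(s) + 3 Pd2+(aq), the reaction quotient is Q = [Pd2+(aq)]^3 / [Au3+(aq)]^2.
Solving for the unknown gives log [Pd2+(aq)] = −0.481, so [Pd2+(aq)] ≈ 0.33 M.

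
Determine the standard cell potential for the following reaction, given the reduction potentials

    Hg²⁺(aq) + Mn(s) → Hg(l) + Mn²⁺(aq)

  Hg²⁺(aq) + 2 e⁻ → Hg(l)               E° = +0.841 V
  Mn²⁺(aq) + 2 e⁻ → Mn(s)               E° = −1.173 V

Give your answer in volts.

In the reaction as written, Hg²⁺(aq) is reduced (cathode) and Mn²⁺(aq) is produced by oxidation at the anode.
E°cell = E°(cathode) − E°(anode) = +0.841 − (−1.173) = +2.014 V.
The positive value indicates the reaction is spontaneous as written.

+2.014 V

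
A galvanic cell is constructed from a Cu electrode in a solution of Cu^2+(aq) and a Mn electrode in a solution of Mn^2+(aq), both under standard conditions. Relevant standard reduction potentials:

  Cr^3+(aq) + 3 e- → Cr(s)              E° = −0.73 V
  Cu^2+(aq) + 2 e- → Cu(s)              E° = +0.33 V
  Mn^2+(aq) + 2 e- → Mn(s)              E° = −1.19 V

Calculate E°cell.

Of the two couples in this cell, the one with the more positive reduction potential is reduced at the cathode: here that is Cu²⁺/Cu (+0.33 V); Mn²⁺/Mn (−1.19 V) is the anode.
E°cell = E°(cathode) − E°(anode) = +0.33 − (−1.19) = +1.52 V.

+1.52 V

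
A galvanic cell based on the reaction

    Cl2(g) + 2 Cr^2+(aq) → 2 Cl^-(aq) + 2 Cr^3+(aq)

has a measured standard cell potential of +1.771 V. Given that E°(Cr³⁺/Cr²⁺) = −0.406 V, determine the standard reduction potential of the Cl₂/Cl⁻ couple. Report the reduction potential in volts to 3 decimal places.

+1.365 V

In the reaction as written the Cl₂/Cl⁻ couple is reduced (cathode) and Cr³⁺/Cr²⁺ is oxidized (anode), so E°cell = E°(Cl₂/Cl⁻) − E°(Cr³⁺/Cr²⁺).
E°(Cl₂/Cl⁻) = E°cell + E°(anode) = +1.771 + (−0.406) = +1.365 V.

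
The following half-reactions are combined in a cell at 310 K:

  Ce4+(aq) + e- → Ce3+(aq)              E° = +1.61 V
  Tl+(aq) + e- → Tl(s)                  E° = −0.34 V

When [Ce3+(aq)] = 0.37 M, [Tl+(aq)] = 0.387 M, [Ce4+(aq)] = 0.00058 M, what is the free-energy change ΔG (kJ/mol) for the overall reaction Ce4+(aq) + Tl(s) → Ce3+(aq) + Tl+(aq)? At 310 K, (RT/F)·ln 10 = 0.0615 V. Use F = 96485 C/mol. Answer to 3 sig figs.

With Ce⁴⁺/Ce³⁺ reduced at the cathode, E°cell = +1.61 − (−0.34) = +1.95 V and n = 1.
Here Q = ([Ce3+(aq)]·[Tl+(aq)]) / [Ce4+(aq)] = 247 (log Q = 2.392), giving E = +1.95 − (0.0615/1)·(2.392) = +1.8029 V.
Finally ΔG = −nFE = −(1)(96485 C/mol)(+1.8029 V) = −174 kJ/mol.

−174 kJ/mol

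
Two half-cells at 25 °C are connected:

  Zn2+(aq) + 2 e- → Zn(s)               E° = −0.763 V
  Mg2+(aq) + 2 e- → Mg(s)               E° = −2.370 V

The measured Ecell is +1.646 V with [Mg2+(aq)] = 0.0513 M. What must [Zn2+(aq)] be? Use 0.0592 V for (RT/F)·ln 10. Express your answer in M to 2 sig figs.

The Zn²⁺/Zn couple has the larger reduction potential, so it is the cathode: E°cell = −0.763 − (−2.370) = +1.607 V and n = 2.
Rearranging E = E° − (0.0592/n)·log Q gives log Q = 2(+1.607 − (+1.646))/0.0592 = −1.318.
Balancing electrons gives Zn2+(aq) + Mg(s) → Zn(s) + Mg2+(aq); thus Q = [Mg2+(aq)] / [Zn2+(aq)].
Substituting the known concentrations and solving, log [Zn2+(aq)] = 0.028 and [Zn2+(aq)] = 1.1 M.

1.1 M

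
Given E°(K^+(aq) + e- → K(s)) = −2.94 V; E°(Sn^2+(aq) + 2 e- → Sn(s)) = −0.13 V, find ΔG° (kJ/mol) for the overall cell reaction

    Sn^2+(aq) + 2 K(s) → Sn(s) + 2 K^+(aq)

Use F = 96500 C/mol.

In the reaction as written Sn^2+(aq) is reduced, so the Sn²⁺/Sn couple is the cathode and K⁺/K is the anode.
E°cell = −0.13 − (−2.94) = +2.81 V; balancing electrons gives n = 2.
ΔG° = −nFE°cell = −(2)(96500)(+2.81) J/mol = −542 kJ/mol.

−542 kJ/mol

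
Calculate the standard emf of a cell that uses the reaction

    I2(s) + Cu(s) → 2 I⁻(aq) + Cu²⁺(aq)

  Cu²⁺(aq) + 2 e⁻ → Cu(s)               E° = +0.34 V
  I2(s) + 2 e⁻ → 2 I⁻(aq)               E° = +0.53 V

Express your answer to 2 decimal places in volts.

+0.19 V

In the reaction as written, I2(s) is reduced (cathode) and Cu²⁺(aq) is produced by oxidation at the anode.
E°cell = E°(cathode) − E°(anode) = +0.53 − (+0.34) = +0.19 V.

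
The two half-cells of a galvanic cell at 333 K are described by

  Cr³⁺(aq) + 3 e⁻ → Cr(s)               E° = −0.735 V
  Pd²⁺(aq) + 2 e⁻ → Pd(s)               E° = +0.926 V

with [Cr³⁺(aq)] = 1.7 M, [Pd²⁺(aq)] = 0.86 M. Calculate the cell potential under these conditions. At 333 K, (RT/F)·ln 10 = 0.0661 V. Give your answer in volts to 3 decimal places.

+1.654 V

Since E°(Pd²⁺/Pd) > E°(Cr³⁺/Cr), Pd²⁺/Pd serves as the cathode.
E°cell = E°cat − E°an = +0.926 − (−0.735) = +1.661 V; n = 6.
Balancing gives 3 Pd²⁺(aq) + 2 Cr(s) → 3 Pd(s) + 2 Cr³⁺(aq); hence Q = [Cr³⁺(aq)]^2 / [Pd²⁺(aq)]^3 = 4.54 (log Q = 0.657).
E = E° − (0.0661/n)·log Q = +1.661 − (0.0661/6)(0.657) = +1.654 V.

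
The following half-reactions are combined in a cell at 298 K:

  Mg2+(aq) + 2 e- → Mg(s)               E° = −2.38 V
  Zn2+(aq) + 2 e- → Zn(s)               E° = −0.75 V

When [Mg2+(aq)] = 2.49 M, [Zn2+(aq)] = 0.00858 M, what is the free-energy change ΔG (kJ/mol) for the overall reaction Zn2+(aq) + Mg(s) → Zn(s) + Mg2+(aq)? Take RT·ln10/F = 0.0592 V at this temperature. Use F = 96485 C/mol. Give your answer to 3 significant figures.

E°cell = −0.75 − (−2.38) = +1.63 V; the balanced reaction transfers n = 2 electrons.
Q = [Mg2+(aq)] / [Zn2+(aq)] = 290, so log Q = 2.463 and E = +1.63 − (0.0592/2)(2.463) = +1.5571 V.
Then ΔG = −nFE = −2 × 96485 × +1.5571 J/mol = −300 kJ/mol.

−300 kJ/mol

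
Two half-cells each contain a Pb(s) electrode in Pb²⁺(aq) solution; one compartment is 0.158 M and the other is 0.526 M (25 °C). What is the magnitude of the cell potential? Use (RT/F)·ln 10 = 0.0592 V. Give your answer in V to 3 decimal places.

For a concentration cell E°cell = 0, since both electrodes use the same couple.
The compartment with the higher Pb²⁺(aq) concentration (0.526 M) acts as the cathode; ions are reduced there and produced at the dilute (0.158 M) anode.
With n = 2, Ecell = −(0.0592/2)·log([dilute]/[conc]) = −(0.0592/2)·log(0.158/0.526) = +0.015 V.

0.015 V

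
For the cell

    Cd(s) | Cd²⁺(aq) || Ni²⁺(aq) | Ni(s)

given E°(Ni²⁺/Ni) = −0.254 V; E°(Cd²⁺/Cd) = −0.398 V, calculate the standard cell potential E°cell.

+0.144 V

By convention the left-hand electrode in cell notation is the anode (oxidation) and the right-hand electrode is the cathode (reduction).
E°cell = E°(right) − E°(left) = −0.254 − (−0.398) = +0.144 V.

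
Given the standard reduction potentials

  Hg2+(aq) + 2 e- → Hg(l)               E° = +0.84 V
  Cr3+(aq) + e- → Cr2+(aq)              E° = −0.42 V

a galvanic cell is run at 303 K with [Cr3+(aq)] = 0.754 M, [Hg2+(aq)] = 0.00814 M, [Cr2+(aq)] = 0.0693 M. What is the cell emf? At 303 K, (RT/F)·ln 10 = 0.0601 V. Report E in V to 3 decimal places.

Hg²⁺/Hg is reduced (cathode, E° = +0.84 V) and Cr³⁺/Cr²⁺ is oxidized (anode).
The standard potential is +0.84 − (−0.42) = +1.26 V and the balanced reaction transfers n = 2 electrons.
For the overall reaction Hg2+(aq) + 2 Cr2+(aq) → Hg(l) + 2 Cr3+(aq), Q = [Cr3+(aq)]^2 / ([Hg2+(aq)]·[Cr2+(aq)]^2) = 1.45×10^4, giving log Q = 4.163.
By the Nernst equation, E = +1.26 − (0.0601/2)·(4.163) = +1.135 V.

+1.135 V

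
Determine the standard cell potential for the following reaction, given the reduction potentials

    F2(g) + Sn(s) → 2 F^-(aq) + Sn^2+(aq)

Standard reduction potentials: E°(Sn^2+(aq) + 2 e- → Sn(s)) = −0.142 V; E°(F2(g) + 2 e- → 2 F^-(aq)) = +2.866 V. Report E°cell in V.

In the reaction as written, F2(g) is reduced (cathode) and Sn^2+(aq) is produced by oxidation at the anode.
E°cell = E°(cathode) − E°(anode) = +2.866 − (−0.142) = +3.008 V.
The positive value indicates the reaction is spontaneous as written.

+3.008 V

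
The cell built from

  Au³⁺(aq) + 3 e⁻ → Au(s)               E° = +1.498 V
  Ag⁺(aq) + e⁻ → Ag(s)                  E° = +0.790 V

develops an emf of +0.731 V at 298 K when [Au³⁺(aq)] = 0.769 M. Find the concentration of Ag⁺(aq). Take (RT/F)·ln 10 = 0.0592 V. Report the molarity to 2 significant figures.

0.37 M

With Au³⁺/Au at the cathode and Ag⁺/Ag at the anode, E°cell = +1.498 − (+0.790) = +0.708 V (n = 3).
Rearranging E = E° − (0.0592/n)·log Q gives log Q = 3(+0.708 − (+0.731))/0.0592 = −1.166.
Balancing electrons gives Au³⁺(aq) + 3 Ag(s) → Au(s) + 3 Ag⁺(aq); thus Q = [Ag⁺(aq)]^3 / [Au³⁺(aq)].
Isolating [Ag⁺(aq)] in Q = 10^{−1.166} yields log [Ag⁺(aq)] = −0.427, i.e. 0.37 M.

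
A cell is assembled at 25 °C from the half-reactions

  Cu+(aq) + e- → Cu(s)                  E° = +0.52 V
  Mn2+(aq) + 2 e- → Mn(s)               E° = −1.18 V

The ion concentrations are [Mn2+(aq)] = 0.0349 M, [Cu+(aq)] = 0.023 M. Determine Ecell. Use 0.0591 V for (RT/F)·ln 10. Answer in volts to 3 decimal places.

Since E°(Cu⁺/Cu) > E°(Mn²⁺/Mn), Cu⁺/Cu serves as the cathode.
The standard potential is +0.52 − (−1.18) = +1.70 V and the balanced reaction transfers n = 2 electrons.
For the overall reaction 2 Cu+(aq) + Mn(s) → 2 Cu(s) + Mn2+(aq), Q = [Mn2+(aq)] / [Cu+(aq)]^2 = 66, giving log Q = 1.819.
Applying E = E° − (RT ln10/nF)·log Q gives +1.70 − (0.0591/2)(1.819) = +1.646 V.

+1.646 V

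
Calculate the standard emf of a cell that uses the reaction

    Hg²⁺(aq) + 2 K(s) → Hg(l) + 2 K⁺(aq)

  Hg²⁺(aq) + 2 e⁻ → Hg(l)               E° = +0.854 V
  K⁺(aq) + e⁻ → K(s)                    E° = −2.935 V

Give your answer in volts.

+3.789 V

Hg²⁺(aq) gains electrons, so the Hg²⁺/Hg couple is the cathode; the K⁺/K couple is the anode.
E°cell = E°(cathode) − E°(anode) = +0.854 − (−2.935) = +3.789 V.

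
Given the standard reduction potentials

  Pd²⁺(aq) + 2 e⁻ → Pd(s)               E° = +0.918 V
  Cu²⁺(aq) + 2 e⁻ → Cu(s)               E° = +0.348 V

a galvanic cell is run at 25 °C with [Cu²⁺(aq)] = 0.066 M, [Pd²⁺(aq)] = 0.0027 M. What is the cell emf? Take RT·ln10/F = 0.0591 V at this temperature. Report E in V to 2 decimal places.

Pd²⁺/Pd is reduced (cathode, E° = +0.918 V) and Cu²⁺/Cu is oxidized (anode).
E°cell = +0.918 − (+0.348) = +0.570 V, with n = 2 electrons transferred.
For the overall reaction Pd²⁺(aq) + Cu(s) → Pd(s) + Cu²⁺(aq), Q = [Cu²⁺(aq)] / [Pd²⁺(aq)] = 24.4, giving log Q = 1.388.
E = E° − (0.0591/n)·log Q = +0.570 − (0.0591/2)(1.388) = +0.53 V.

+0.53 V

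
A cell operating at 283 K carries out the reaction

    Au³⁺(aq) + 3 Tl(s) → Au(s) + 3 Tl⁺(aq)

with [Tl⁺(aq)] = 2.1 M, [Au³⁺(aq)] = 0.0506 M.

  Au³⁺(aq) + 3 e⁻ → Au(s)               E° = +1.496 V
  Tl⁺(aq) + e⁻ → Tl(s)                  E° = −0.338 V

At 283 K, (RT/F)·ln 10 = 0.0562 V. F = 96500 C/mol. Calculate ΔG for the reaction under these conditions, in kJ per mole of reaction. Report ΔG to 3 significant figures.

E°cell = +1.496 − (−0.338) = +1.834 V; the balanced reaction transfers n = 3 electrons.
The reaction quotient is [Tl⁺(aq)]^3 / [Au³⁺(aq)] = 183; by Nernst, E = +1.834 − (0.0562/3)(2.263) = +1.7916 V.
Finally ΔG = −nFE = −(3)(96500 C/mol)(+1.7916 V) = −519 kJ/mol.

−519 kJ/mol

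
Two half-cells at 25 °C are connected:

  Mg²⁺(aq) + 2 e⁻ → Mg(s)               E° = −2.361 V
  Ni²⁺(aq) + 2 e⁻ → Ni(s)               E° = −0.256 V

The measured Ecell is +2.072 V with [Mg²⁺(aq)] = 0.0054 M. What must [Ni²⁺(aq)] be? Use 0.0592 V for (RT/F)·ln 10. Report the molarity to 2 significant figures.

With Ni²⁺/Ni at the cathode and Mg²⁺/Mg at the anode, E°cell = −0.256 − (−2.361) = +2.105 V (n = 2).
Rearranging E = E° − (0.0592/n)·log Q gives log Q = 2(+2.105 − (+2.072))/0.0592 = 1.115.
For Ni²⁺(aq) + Mg(s) → Ni(s) + Mg²⁺(aq), the reaction quotient is Q = [Mg²⁺(aq)] / [Ni²⁺(aq)].
Substituting the known concentrations and solving, log [Ni²⁺(aq)] = −3.383 and [Ni²⁺(aq)] = 0.00041 M.

0.00041 M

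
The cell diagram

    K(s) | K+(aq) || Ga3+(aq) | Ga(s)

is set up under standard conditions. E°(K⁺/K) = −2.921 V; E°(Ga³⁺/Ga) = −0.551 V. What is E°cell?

By convention the left-hand electrode in cell notation is the anode (oxidation) and the right-hand electrode is the cathode (reduction).
E°cell = E°(right) − E°(left) = −0.551 − (−2.921) = +2.370 V.

+2.370 V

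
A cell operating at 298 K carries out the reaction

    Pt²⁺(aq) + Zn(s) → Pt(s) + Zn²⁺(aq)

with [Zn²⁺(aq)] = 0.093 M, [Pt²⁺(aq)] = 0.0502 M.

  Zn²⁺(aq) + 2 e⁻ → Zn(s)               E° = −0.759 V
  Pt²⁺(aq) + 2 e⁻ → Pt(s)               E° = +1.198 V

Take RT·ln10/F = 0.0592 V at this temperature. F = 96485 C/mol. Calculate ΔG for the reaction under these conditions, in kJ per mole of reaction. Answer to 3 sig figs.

E°cell = +1.198 − (−0.759) = +1.957 V; the balanced reaction transfers n = 2 electrons.
Q = [Zn²⁺(aq)] / [Pt²⁺(aq)] = 1.85, so log Q = 0.268 and E = +1.957 − (0.0592/2)(0.268) = +1.9491 V.
Then ΔG = −nFE = −2 × 96485 × +1.9491 J/mol = −376 kJ/mol.

−376 kJ/mol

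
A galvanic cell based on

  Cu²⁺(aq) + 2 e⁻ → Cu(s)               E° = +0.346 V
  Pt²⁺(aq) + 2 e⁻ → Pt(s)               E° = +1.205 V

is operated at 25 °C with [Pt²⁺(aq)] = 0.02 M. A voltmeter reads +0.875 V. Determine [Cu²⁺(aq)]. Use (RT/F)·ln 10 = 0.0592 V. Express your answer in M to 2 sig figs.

0.0058 M

With Pt²⁺/Pt at the cathode and Cu²⁺/Cu at the anode, E°cell = +1.205 − (+0.346) = +0.859 V (n = 2).
Rearranging E = E° − (0.0592/n)·log Q gives log Q = 2(+0.859 − (+0.875))/0.0592 = −0.541.
The balanced reaction is Pt²⁺(aq) + Cu(s) → Pt(s) + Cu²⁺(aq), so Q = [Cu²⁺(aq)] / [Pt²⁺(aq)].
Substituting the known concentrations and solving, log [Cu²⁺(aq)] = −2.240 and [Cu²⁺(aq)] = 0.0058 M.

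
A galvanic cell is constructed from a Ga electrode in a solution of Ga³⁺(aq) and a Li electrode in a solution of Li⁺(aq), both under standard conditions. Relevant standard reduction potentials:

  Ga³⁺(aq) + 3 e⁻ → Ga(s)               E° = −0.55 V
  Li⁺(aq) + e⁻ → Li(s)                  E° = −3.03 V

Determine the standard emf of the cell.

Of the two couples in this cell, the one with the more positive reduction potential is reduced at the cathode: here that is Ga³⁺/Ga (−0.55 V); Li⁺/Li (−3.03 V) is the anode.
E°cell = E°(cathode) − E°(anode) = −0.55 − (−3.03) = +2.48 V.

+2.48 V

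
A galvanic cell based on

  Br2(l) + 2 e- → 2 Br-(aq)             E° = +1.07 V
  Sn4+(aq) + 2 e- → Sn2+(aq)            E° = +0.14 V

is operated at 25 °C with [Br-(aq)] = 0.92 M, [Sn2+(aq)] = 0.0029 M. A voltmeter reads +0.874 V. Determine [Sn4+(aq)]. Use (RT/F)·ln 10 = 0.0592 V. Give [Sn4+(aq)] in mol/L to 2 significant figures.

Br₂/Br⁻ is the cathode (higher E°); E°cell = +1.07 − (+0.14) = +0.93 V with n = 2.
Since E = E° − (0.0592/n)·log Q, log Q = n(E° − E)/0.0592 = 1.892.
Balancing electrons gives Br2(l) + Sn2+(aq) → 2 Br-(aq) + Sn4+(aq); thus Q = ([Br-(aq)]^2·[Sn4+(aq)]) / [Sn2+(aq)].
Substituting the known concentrations and solving, log [Sn4+(aq)] = −0.573 and [Sn4+(aq)] = 0.27 M.

0.27 M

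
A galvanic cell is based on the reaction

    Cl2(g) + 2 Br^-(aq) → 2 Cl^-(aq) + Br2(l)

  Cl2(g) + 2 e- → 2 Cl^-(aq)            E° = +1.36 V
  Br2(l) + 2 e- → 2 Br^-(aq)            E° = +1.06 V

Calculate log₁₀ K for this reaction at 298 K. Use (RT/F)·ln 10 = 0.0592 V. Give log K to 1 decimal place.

log K = 10.1

The Cl₂/Cl⁻ couple is reduced (cathode); E°cell = +1.36 − (+1.06) = +0.30 V with n = 2.
At equilibrium E = 0, so log K = nE°cell / 0.0592 = (2)(+0.30) / 0.0592 = 10.1.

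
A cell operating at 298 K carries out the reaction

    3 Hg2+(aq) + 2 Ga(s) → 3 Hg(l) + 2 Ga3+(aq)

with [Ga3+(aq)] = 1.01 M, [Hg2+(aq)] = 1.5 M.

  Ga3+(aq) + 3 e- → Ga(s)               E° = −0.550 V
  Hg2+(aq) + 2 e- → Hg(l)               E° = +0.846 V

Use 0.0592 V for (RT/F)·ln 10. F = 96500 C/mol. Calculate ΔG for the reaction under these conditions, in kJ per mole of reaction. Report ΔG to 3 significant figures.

−811 kJ/mol

With Hg²⁺/Hg reduced at the cathode, E°cell = +0.846 − (−0.550) = +1.396 V and n = 6.
Q = [Ga3+(aq)]^2 / [Hg2+(aq)]^3 = 0.302, so log Q = −0.520 and E = +1.396 − (0.0592/6)(−0.520) = +1.4011 V.
Finally ΔG = −nFE = −(6)(96500 C/mol)(+1.4011 V) = −811 kJ/mol.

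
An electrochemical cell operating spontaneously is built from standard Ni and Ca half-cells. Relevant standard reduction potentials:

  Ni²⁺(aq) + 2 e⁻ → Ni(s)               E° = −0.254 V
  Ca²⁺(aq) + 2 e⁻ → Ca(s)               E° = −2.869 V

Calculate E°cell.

+2.615 V

Of the two couples in this cell, the one with the more positive reduction potential is reduced at the cathode: here that is Ni²⁺/Ni (−0.254 V); Ca²⁺/Ca (−2.869 V) is the anode.
E°cell = E°(cathode) − E°(anode) = −0.254 − (−2.869) = +2.615 V.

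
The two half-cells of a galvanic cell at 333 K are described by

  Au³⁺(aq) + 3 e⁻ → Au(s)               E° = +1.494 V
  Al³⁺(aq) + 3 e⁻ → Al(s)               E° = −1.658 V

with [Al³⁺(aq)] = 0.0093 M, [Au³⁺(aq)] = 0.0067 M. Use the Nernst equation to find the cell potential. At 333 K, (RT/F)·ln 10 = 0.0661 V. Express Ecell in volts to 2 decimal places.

The Au³⁺/Au couple has the more positive E°, so it is the cathode; Al³⁺/Al is the anode.
E°cell = E°cat − E°an = +1.494 − (−1.658) = +3.152 V; n = 3.
The balanced reaction is Au³⁺(aq) + Al(s) → Au(s) + Al³⁺(aq), so Q = [Al³⁺(aq)] / [Au³⁺(aq)] = 1.39 and log Q = 0.142.
E = E° − (0.0661/n)·log Q = +3.152 − (0.0661/3)(0.142) = +3.15 V.

+3.15 V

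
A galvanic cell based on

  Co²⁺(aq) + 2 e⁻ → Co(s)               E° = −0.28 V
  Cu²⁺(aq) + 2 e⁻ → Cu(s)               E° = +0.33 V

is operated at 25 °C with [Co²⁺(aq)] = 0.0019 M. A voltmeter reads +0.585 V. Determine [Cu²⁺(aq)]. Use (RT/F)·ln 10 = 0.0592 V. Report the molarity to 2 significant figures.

0.00027 M

With Cu²⁺/Cu at the cathode and Co²⁺/Co at the anode, E°cell = +0.33 − (−0.28) = +0.61 V (n = 2).
Rearranging E = E° − (0.0592/n)·log Q gives log Q = 2(+0.61 − (+0.585))/0.0592 = 0.845.
The balanced reaction is Cu²⁺(aq) + Co(s) → Cu(s) + Co²⁺(aq), so Q = [Co²⁺(aq)] / [Cu²⁺(aq)].
Isolating [Cu²⁺(aq)] in Q = 10^{0.845} yields log [Cu²⁺(aq)] = −3.566, i.e. 0.00027 M.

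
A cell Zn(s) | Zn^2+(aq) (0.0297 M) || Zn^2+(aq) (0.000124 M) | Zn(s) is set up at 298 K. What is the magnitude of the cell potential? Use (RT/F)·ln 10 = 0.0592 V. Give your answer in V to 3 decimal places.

0.070 V

For a concentration cell E°cell = 0, since both electrodes use the same couple.
The compartment with the higher Zn^2+(aq) concentration (0.0297 M) acts as the cathode; ions are reduced there and produced at the dilute (0.000124 M) anode.
With n = 2, Ecell = −(0.0592/2)·log([dilute]/[conc]) = −(0.0592/2)·log(0.000124/0.0297) = +0.070 V.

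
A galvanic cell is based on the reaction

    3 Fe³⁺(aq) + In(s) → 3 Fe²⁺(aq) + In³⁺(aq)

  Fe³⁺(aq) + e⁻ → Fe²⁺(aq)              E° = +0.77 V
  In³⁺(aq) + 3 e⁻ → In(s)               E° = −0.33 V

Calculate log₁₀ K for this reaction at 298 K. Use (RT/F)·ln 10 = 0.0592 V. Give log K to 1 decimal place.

log K = 55.7

The Fe³⁺/Fe²⁺ couple is reduced (cathode); E°cell = +0.77 − (−0.33) = +1.10 V with n = 3.
At equilibrium E = 0, so log K = nE°cell / 0.0592 = (3)(+1.10) / 0.0592 = 55.7.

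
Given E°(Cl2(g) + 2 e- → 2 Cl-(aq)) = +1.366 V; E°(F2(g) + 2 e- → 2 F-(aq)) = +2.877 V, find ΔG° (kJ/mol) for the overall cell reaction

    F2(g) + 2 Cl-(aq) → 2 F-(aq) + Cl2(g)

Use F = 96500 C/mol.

−292 kJ/mol

In the reaction as written F2(g) is reduced, so the F₂/F⁻ couple is the cathode and Cl₂/Cl⁻ is the anode.
E°cell = +2.877 − (+1.366) = +1.511 V; balancing electrons gives n = 2.
ΔG° = −nFE°cell = −(2)(96500)(+1.511) J/mol = −292 kJ/mol.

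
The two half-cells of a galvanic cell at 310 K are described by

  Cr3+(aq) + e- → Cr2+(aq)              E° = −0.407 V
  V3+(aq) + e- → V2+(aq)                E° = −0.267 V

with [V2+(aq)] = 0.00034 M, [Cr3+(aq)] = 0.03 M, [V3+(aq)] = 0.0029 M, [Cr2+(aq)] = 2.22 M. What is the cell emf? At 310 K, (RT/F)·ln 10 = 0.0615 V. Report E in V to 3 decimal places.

V³⁺/V²⁺ is reduced (cathode, E° = −0.267 V) and Cr³⁺/Cr²⁺ is oxidized (anode).
E°cell = E°cat − E°an = −0.267 − (−0.407) = +0.140 V; n = 1.
Balancing gives V3+(aq) + Cr2+(aq) → V2+(aq) + Cr3+(aq); hence Q = ([V2+(aq)]·[Cr3+(aq)]) / ([V3+(aq)]·[Cr2+(aq)]) = 0.00158 (log Q = −2.800).
Applying E = E° − (RT ln10/nF)·log Q gives +0.140 − (0.0615/1)(−2.800) = +0.312 V.

+0.312 V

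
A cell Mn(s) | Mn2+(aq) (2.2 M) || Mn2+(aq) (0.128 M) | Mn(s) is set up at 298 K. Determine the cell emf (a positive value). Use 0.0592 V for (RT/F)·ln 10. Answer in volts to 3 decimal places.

0.037 V

For a concentration cell E°cell = 0, since both electrodes use the same couple.
The compartment with the higher Mn2+(aq) concentration (2.2 M) acts as the cathode; ions are reduced there and produced at the dilute (0.128 M) anode.
With n = 2, Ecell = −(0.0592/2)·log([dilute]/[conc]) = −(0.0592/2)·log(0.128/2.2) = +0.037 V.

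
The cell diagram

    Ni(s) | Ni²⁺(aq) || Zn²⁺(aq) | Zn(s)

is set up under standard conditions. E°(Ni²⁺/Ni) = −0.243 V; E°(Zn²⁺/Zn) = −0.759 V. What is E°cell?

−0.516 V

By convention the left-hand electrode in cell notation is the anode (oxidation) and the right-hand electrode is the cathode (reduction).
E°cell = E°(right) − E°(left) = −0.759 − (−0.243) = −0.516 V.
The negative sign shows that, as written, the cell would require an external voltage to drive the reaction.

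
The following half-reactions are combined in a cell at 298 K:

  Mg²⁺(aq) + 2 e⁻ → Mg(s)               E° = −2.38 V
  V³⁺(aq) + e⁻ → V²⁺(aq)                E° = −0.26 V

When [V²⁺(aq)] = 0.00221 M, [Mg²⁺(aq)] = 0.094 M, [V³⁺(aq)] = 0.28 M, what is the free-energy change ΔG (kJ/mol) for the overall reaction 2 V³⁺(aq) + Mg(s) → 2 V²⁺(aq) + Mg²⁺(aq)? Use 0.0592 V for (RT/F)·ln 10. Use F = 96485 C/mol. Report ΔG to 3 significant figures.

−439 kJ/mol

The standard cell potential is −0.26 − (−2.38) = +2.12 V, with n = 2 electrons in the balanced equation.
Here Q = ([V²⁺(aq)]^2·[Mg²⁺(aq)]) / [V³⁺(aq)]^2 = 5.86×10^−6 (log Q = −5.232), giving E = +2.12 − (0.0592/2)·(−5.232) = +2.2749 V.
Finally ΔG = −nFE = −(2)(96485 C/mol)(+2.2749 V) = −439 kJ/mol.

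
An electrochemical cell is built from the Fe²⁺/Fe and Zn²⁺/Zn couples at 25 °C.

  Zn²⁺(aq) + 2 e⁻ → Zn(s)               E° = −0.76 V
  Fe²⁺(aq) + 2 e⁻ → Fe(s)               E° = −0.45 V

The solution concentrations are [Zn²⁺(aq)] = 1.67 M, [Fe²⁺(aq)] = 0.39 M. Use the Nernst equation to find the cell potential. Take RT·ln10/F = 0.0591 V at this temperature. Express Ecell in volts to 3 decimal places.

Since E°(Fe²⁺/Fe) > E°(Zn²⁺/Zn), Fe²⁺/Fe serves as the cathode.
The standard potential is −0.45 − (−0.76) = +0.31 V and the balanced reaction transfers n = 2 electrons.
The balanced reaction is Fe²⁺(aq) + Zn(s) → Fe(s) + Zn²⁺(aq), so Q = [Zn²⁺(aq)] / [Fe²⁺(aq)] = 4.28 and log Q = 0.632.
E = E° − (0.0591/n)·log Q = +0.31 − (0.0591/2)(0.632) = +0.291 V.

+0.291 V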